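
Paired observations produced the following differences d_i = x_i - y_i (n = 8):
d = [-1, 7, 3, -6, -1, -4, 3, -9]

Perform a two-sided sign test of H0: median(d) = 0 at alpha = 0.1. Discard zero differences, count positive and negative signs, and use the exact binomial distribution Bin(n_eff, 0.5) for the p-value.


Step 1: Discard zero differences. Original n = 8; n_eff = number of nonzero differences = 8.
Nonzero differences (with sign): -1, +7, +3, -6, -1, -4, +3, -9
Step 2: Count signs: positive = 3, negative = 5.
Step 3: Under H0: P(positive) = 0.5, so the number of positives S ~ Bin(8, 0.5).
Step 4: Two-sided exact p-value = sum of Bin(8,0.5) probabilities at or below the observed probability = 0.726562.
Step 5: alpha = 0.1. fail to reject H0.

n_eff = 8, pos = 3, neg = 5, p = 0.726562, fail to reject H0.


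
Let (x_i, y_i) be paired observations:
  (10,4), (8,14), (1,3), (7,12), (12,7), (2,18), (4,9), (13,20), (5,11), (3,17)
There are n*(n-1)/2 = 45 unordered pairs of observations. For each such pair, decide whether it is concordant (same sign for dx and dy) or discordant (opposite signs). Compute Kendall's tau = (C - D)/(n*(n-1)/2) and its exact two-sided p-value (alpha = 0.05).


Step 1: Enumerate the 45 unordered pairs (i,j) with i<j and classify each by sign(x_j-x_i) * sign(y_j-y_i).
  (1,2):dx=-2,dy=+10->D; (1,3):dx=-9,dy=-1->C; (1,4):dx=-3,dy=+8->D; (1,5):dx=+2,dy=+3->C
  (1,6):dx=-8,dy=+14->D; (1,7):dx=-6,dy=+5->D; (1,8):dx=+3,dy=+16->C; (1,9):dx=-5,dy=+7->D
  (1,10):dx=-7,dy=+13->D; (2,3):dx=-7,dy=-11->C; (2,4):dx=-1,dy=-2->C; (2,5):dx=+4,dy=-7->D
  (2,6):dx=-6,dy=+4->D; (2,7):dx=-4,dy=-5->C; (2,8):dx=+5,dy=+6->C; (2,9):dx=-3,dy=-3->C
  (2,10):dx=-5,dy=+3->D; (3,4):dx=+6,dy=+9->C; (3,5):dx=+11,dy=+4->C; (3,6):dx=+1,dy=+15->C
  (3,7):dx=+3,dy=+6->C; (3,8):dx=+12,dy=+17->C; (3,9):dx=+4,dy=+8->C; (3,10):dx=+2,dy=+14->C
  (4,5):dx=+5,dy=-5->D; (4,6):dx=-5,dy=+6->D; (4,7):dx=-3,dy=-3->C; (4,8):dx=+6,dy=+8->C
  (4,9):dx=-2,dy=-1->C; (4,10):dx=-4,dy=+5->D; (5,6):dx=-10,dy=+11->D; (5,7):dx=-8,dy=+2->D
  (5,8):dx=+1,dy=+13->C; (5,9):dx=-7,dy=+4->D; (5,10):dx=-9,dy=+10->D; (6,7):dx=+2,dy=-9->D
  (6,8):dx=+11,dy=+2->C; (6,9):dx=+3,dy=-7->D; (6,10):dx=+1,dy=-1->D; (7,8):dx=+9,dy=+11->C
  (7,9):dx=+1,dy=+2->C; (7,10):dx=-1,dy=+8->D; (8,9):dx=-8,dy=-9->C; (8,10):dx=-10,dy=-3->C
  (9,10):dx=-2,dy=+6->D
Step 2: C = 24, D = 21, total pairs = 45.
Step 3: tau = (C - D)/(n(n-1)/2) = (24 - 21)/45 = 0.066667.
Step 4: Exact two-sided p-value (enumerate n! = 3628800 permutations of y under H0): p = 0.861801.
Step 5: alpha = 0.05. fail to reject H0.

tau_b = 0.0667 (C=24, D=21), p = 0.861801, fail to reject H0.


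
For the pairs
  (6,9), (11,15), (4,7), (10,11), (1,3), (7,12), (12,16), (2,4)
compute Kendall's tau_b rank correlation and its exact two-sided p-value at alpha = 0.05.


Step 1: Enumerate the 28 unordered pairs (i,j) with i<j and classify each by sign(x_j-x_i) * sign(y_j-y_i).
  (1,2):dx=+5,dy=+6->C; (1,3):dx=-2,dy=-2->C; (1,4):dx=+4,dy=+2->C; (1,5):dx=-5,dy=-6->C
  (1,6):dx=+1,dy=+3->C; (1,7):dx=+6,dy=+7->C; (1,8):dx=-4,dy=-5->C; (2,3):dx=-7,dy=-8->C
  (2,4):dx=-1,dy=-4->C; (2,5):dx=-10,dy=-12->C; (2,6):dx=-4,dy=-3->C; (2,7):dx=+1,dy=+1->C
  (2,8):dx=-9,dy=-11->C; (3,4):dx=+6,dy=+4->C; (3,5):dx=-3,dy=-4->C; (3,6):dx=+3,dy=+5->C
  (3,7):dx=+8,dy=+9->C; (3,8):dx=-2,dy=-3->C; (4,5):dx=-9,dy=-8->C; (4,6):dx=-3,dy=+1->D
  (4,7):dx=+2,dy=+5->C; (4,8):dx=-8,dy=-7->C; (5,6):dx=+6,dy=+9->C; (5,7):dx=+11,dy=+13->C
  (5,8):dx=+1,dy=+1->C; (6,7):dx=+5,dy=+4->C; (6,8):dx=-5,dy=-8->C; (7,8):dx=-10,dy=-12->C
Step 2: C = 27, D = 1, total pairs = 28.
Step 3: tau = (C - D)/(n(n-1)/2) = (27 - 1)/28 = 0.928571.
Step 4: Exact two-sided p-value (enumerate n! = 40320 permutations of y under H0): p = 0.000397.
Step 5: alpha = 0.05. reject H0.

tau_b = 0.9286 (C=27, D=1), p = 0.000397, reject H0.


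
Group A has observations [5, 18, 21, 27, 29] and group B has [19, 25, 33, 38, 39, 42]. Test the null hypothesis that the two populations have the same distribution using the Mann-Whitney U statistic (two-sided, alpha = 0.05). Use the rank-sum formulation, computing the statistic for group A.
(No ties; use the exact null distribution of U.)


Step 1: Combine and sort all 11 observations; assign midranks.
sorted (value, group): (5,X), (18,X), (19,Y), (21,X), (25,Y), (27,X), (29,X), (33,Y), (38,Y), (39,Y), (42,Y)
ranks: 5->1, 18->2, 19->3, 21->4, 25->5, 27->6, 29->7, 33->8, 38->9, 39->10, 42->11
Step 2: Rank sum for X: R1 = 1 + 2 + 4 + 6 + 7 = 20.
Step 3: U_X = R1 - n1(n1+1)/2 = 20 - 5*6/2 = 20 - 15 = 5.
       U_Y = n1*n2 - U_X = 30 - 5 = 25.
Step 4: No ties, so the exact null distribution of U (based on enumerating the C(11,5) = 462 equally likely rank assignments) gives the two-sided p-value.
Step 5: p-value = 0.082251; compare to alpha = 0.05. fail to reject H0.

U_X = 5, p = 0.082251, fail to reject H0 at alpha = 0.05.


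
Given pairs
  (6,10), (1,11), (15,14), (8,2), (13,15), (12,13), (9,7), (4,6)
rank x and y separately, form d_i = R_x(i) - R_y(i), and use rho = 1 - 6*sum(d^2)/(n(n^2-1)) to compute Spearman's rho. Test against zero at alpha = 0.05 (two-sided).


Step 1: Rank x and y separately (midranks; no ties here).
rank(x): 6->3, 1->1, 15->8, 8->4, 13->7, 12->6, 9->5, 4->2
rank(y): 10->4, 11->5, 14->7, 2->1, 15->8, 13->6, 7->3, 6->2
Step 2: d_i = R_x(i) - R_y(i); compute d_i^2.
  (3-4)^2=1, (1-5)^2=16, (8-7)^2=1, (4-1)^2=9, (7-8)^2=1, (6-6)^2=0, (5-3)^2=4, (2-2)^2=0
sum(d^2) = 32.
Step 3: rho = 1 - 6*32 / (8*(8^2 - 1)) = 1 - 192/504 = 0.619048.
Step 4: Under H0, t = rho * sqrt((n-2)/(1-rho^2)) = 1.9308 ~ t(6).
Step 5: Two-sided p-value from the t-distribution with 6 df = 0.101733.
Step 6: alpha = 0.05. fail to reject H0.

rho = 0.6190, p = 0.101733, fail to reject H0 at alpha = 0.05.


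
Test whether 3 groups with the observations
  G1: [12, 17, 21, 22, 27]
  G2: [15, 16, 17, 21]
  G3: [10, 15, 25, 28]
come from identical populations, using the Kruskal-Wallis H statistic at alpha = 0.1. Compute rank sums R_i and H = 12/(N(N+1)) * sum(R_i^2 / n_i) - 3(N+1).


Step 1: Combine all N = 13 observations and assign midranks.
sorted (value, group, rank): (10,G3,1), (12,G1,2), (15,G2,3.5), (15,G3,3.5), (16,G2,5), (17,G1,6.5), (17,G2,6.5), (21,G1,8.5), (21,G2,8.5), (22,G1,10), (25,G3,11), (27,G1,12), (28,G3,13)
Step 2: Sum ranks within each group.
R_1 = 39 (n_1 = 5)
R_2 = 23.5 (n_2 = 4)
R_3 = 28.5 (n_3 = 4)
Step 3: H = 12/(N(N+1)) * sum(R_i^2/n_i) - 3(N+1)
     = 12/(13*14) * (39^2/5 + 23.5^2/4 + 28.5^2/4) - 3*14
     = 0.065934 * 645.325 - 42
     = 0.548901.
Step 4: Ties present; correction factor C = 1 - 18/(13^3 - 13) = 0.991758. Corrected H = 0.548901 / 0.991758 = 0.553463.
Step 5: Under H0, H ~ chi^2(2); p-value = 0.758258.
Step 6: alpha = 0.1. fail to reject H0.

H = 0.5535, df = 2, p = 0.758258, fail to reject H0.


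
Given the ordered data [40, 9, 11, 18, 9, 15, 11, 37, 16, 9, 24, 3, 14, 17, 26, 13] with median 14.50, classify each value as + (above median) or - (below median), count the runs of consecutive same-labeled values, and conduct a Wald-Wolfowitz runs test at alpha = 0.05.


Step 1: Compute median = 14.50; label A = above, B = below.
Labels in order: ABBABABAABABBAAB  (n_A = 8, n_B = 8)
Step 2: Count runs R = 12.
Step 3: Under H0 (random ordering), E[R] = 2*n_A*n_B/(n_A+n_B) + 1 = 2*8*8/16 + 1 = 9.0000.
        Var[R] = 2*n_A*n_B*(2*n_A*n_B - n_A - n_B) / ((n_A+n_B)^2 * (n_A+n_B-1)) = 14336/3840 = 3.7333.
        SD[R] = 1.9322.
Step 4: Continuity-corrected z = (R - 0.5 - E[R]) / SD[R] = (12 - 0.5 - 9.0000) / 1.9322 = 1.2939.
Step 5: Two-sided p-value via normal approximation = 2*(1 - Phi(|z|)) = 0.195709.
Step 6: alpha = 0.05. fail to reject H0.

R = 12, z = 1.2939, p = 0.195709, fail to reject H0.


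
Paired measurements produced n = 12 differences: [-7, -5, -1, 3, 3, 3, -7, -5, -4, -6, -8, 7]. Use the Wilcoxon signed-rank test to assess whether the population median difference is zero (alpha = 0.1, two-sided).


Step 1: Drop any zero differences (none here) and take |d_i|.
|d| = [7, 5, 1, 3, 3, 3, 7, 5, 4, 6, 8, 7]
Step 2: Midrank |d_i| (ties get averaged ranks).
ranks: |7|->10, |5|->6.5, |1|->1, |3|->3, |3|->3, |3|->3, |7|->10, |5|->6.5, |4|->5, |6|->8, |8|->12, |7|->10
Step 3: Attach original signs; sum ranks with positive sign and with negative sign.
W+ = 3 + 3 + 3 + 10 = 19
W- = 10 + 6.5 + 1 + 10 + 6.5 + 5 + 8 + 12 = 59
(Check: W+ + W- = 78 should equal n(n+1)/2 = 78.)
Step 4: Test statistic W = min(W+, W-) = 19.
Step 5: Ties in |d|, so use the tie-corrected normal approximation.
        E[W] = n(n+1)/4 = 12*13/4 = 39.
        Tie groups: |d|=3 (t=3), |d|=5 (t=2), |d|=7 (t=3); sum(t^3 - t) = 54.
        Var[W] = n(n+1)(2n+1)/24 - sum(t^3-t)/48 = 3900/24 - 54/48 = 161.375.
        z = (W - E[W]) / sqrt(Var[W]) = (19 - 39) / 12.7033 = -1.5744.
        Two-sided p = 2*Phi(z) = 0.115398.
Step 6: alpha = 0.1. fail to reject H0.

W+ = 19, W- = 59, W = min = 19, p = 0.115398, fail to reject H0.


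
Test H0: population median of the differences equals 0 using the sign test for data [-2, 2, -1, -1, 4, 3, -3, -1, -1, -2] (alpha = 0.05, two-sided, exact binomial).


Step 1: Discard zero differences. Original n = 10; n_eff = number of nonzero differences = 10.
Nonzero differences (with sign): -2, +2, -1, -1, +4, +3, -3, -1, -1, -2
Step 2: Count signs: positive = 3, negative = 7.
Step 3: Under H0: P(positive) = 0.5, so the number of positives S ~ Bin(10, 0.5).
Step 4: Two-sided exact p-value = sum of Bin(10,0.5) probabilities at or below the observed probability = 0.343750.
Step 5: alpha = 0.05. fail to reject H0.

n_eff = 10, pos = 3, neg = 7, p = 0.343750, fail to reject H0.


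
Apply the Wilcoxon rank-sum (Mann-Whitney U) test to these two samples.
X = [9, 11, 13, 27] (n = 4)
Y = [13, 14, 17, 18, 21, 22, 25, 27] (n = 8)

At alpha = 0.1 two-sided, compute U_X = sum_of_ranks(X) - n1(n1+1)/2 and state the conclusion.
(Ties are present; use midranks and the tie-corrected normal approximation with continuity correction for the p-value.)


Step 1: Combine and sort all 12 observations; assign midranks.
sorted (value, group): (9,X), (11,X), (13,X), (13,Y), (14,Y), (17,Y), (18,Y), (21,Y), (22,Y), (25,Y), (27,X), (27,Y)
ranks: 9->1, 11->2, 13->3.5, 13->3.5, 14->5, 17->6, 18->7, 21->8, 22->9, 25->10, 27->11.5, 27->11.5
Step 2: Rank sum for X: R1 = 1 + 2 + 3.5 + 11.5 = 18.
Step 3: U_X = R1 - n1(n1+1)/2 = 18 - 4*5/2 = 18 - 10 = 8.
       U_Y = n1*n2 - U_X = 32 - 8 = 24.
Step 4: Ties are present, so use the tie-corrected normal approximation (with continuity correction) for the p-value.
Step 5: p-value = 0.201148; compare to alpha = 0.1. fail to reject H0.

U_X = 8, p = 0.201148, fail to reject H0 at alpha = 0.1.


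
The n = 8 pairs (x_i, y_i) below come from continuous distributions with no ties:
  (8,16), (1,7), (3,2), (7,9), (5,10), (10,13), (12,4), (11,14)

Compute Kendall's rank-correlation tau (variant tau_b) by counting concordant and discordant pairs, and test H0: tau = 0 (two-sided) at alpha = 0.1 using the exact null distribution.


Step 1: Enumerate the 28 unordered pairs (i,j) with i<j and classify each by sign(x_j-x_i) * sign(y_j-y_i).
  (1,2):dx=-7,dy=-9->C; (1,3):dx=-5,dy=-14->C; (1,4):dx=-1,dy=-7->C; (1,5):dx=-3,dy=-6->C
  (1,6):dx=+2,dy=-3->D; (1,7):dx=+4,dy=-12->D; (1,8):dx=+3,dy=-2->D; (2,3):dx=+2,dy=-5->D
  (2,4):dx=+6,dy=+2->C; (2,5):dx=+4,dy=+3->C; (2,6):dx=+9,dy=+6->C; (2,7):dx=+11,dy=-3->D
  (2,8):dx=+10,dy=+7->C; (3,4):dx=+4,dy=+7->C; (3,5):dx=+2,dy=+8->C; (3,6):dx=+7,dy=+11->C
  (3,7):dx=+9,dy=+2->C; (3,8):dx=+8,dy=+12->C; (4,5):dx=-2,dy=+1->D; (4,6):dx=+3,dy=+4->C
  (4,7):dx=+5,dy=-5->D; (4,8):dx=+4,dy=+5->C; (5,6):dx=+5,dy=+3->C; (5,7):dx=+7,dy=-6->D
  (5,8):dx=+6,dy=+4->C; (6,7):dx=+2,dy=-9->D; (6,8):dx=+1,dy=+1->C; (7,8):dx=-1,dy=+10->D
Step 2: C = 18, D = 10, total pairs = 28.
Step 3: tau = (C - D)/(n(n-1)/2) = (18 - 10)/28 = 0.285714.
Step 4: Exact two-sided p-value (enumerate n! = 40320 permutations of y under H0): p = 0.398760.
Step 5: alpha = 0.1. fail to reject H0.

tau_b = 0.2857 (C=18, D=10), p = 0.398760, fail to reject H0.


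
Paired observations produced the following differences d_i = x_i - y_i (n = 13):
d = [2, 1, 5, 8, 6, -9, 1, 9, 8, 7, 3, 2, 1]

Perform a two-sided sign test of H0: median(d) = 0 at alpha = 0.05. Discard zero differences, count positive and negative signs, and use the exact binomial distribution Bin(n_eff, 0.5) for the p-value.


Step 1: Discard zero differences. Original n = 13; n_eff = number of nonzero differences = 13.
Nonzero differences (with sign): +2, +1, +5, +8, +6, -9, +1, +9, +8, +7, +3, +2, +1
Step 2: Count signs: positive = 12, negative = 1.
Step 3: Under H0: P(positive) = 0.5, so the number of positives S ~ Bin(13, 0.5).
Step 4: Two-sided exact p-value = sum of Bin(13,0.5) probabilities at or below the observed probability = 0.003418.
Step 5: alpha = 0.05. reject H0.

n_eff = 13, pos = 12, neg = 1, p = 0.003418, reject H0.


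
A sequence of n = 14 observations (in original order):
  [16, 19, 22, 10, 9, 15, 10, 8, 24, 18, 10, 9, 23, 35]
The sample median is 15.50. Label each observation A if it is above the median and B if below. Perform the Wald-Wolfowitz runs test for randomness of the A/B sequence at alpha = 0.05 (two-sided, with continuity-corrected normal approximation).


Step 1: Compute median = 15.50; label A = above, B = below.
Labels in order: AAABBBBBAABBAA  (n_A = 7, n_B = 7)
Step 2: Count runs R = 5.
Step 3: Under H0 (random ordering), E[R] = 2*n_A*n_B/(n_A+n_B) + 1 = 2*7*7/14 + 1 = 8.0000.
        Var[R] = 2*n_A*n_B*(2*n_A*n_B - n_A - n_B) / ((n_A+n_B)^2 * (n_A+n_B-1)) = 8232/2548 = 3.2308.
        SD[R] = 1.7974.
Step 4: Continuity-corrected z = (R + 0.5 - E[R]) / SD[R] = (5 + 0.5 - 8.0000) / 1.7974 = -1.3909.
Step 5: Two-sided p-value via normal approximation = 2*(1 - Phi(|z|)) = 0.164264.
Step 6: alpha = 0.05. fail to reject H0.

R = 5, z = -1.3909, p = 0.164264, fail to reject H0.


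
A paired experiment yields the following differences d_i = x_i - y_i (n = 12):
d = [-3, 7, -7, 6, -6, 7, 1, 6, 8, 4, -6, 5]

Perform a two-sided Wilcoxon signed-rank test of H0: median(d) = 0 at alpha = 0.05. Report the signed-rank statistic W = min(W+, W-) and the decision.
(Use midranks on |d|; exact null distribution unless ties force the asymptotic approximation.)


Step 1: Drop any zero differences (none here) and take |d_i|.
|d| = [3, 7, 7, 6, 6, 7, 1, 6, 8, 4, 6, 5]
Step 2: Midrank |d_i| (ties get averaged ranks).
ranks: |3|->2, |7|->10, |7|->10, |6|->6.5, |6|->6.5, |7|->10, |1|->1, |6|->6.5, |8|->12, |4|->3, |6|->6.5, |5|->4
Step 3: Attach original signs; sum ranks with positive sign and with negative sign.
W+ = 10 + 6.5 + 10 + 1 + 6.5 + 12 + 3 + 4 = 53
W- = 2 + 10 + 6.5 + 6.5 = 25
(Check: W+ + W- = 78 should equal n(n+1)/2 = 78.)
Step 4: Test statistic W = min(W+, W-) = 25.
Step 5: Ties in |d|, so use the tie-corrected normal approximation.
        E[W] = n(n+1)/4 = 12*13/4 = 39.
        Tie groups: |d|=6 (t=4), |d|=7 (t=3); sum(t^3 - t) = 84.
        Var[W] = n(n+1)(2n+1)/24 - sum(t^3-t)/48 = 3900/24 - 84/48 = 160.75.
        z = (W - E[W]) / sqrt(Var[W]) = (25 - 39) / 12.6787 = -1.1042.
        Two-sided p = 2*Phi(z) = 0.269501.
Step 6: alpha = 0.05. fail to reject H0.

W+ = 53, W- = 25, W = min = 25, p = 0.269501, fail to reject H0.


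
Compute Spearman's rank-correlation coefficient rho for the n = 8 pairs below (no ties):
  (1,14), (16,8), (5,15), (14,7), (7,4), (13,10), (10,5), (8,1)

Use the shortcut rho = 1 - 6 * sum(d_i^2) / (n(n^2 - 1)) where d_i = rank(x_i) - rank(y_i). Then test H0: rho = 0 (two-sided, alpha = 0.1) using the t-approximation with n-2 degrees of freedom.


Step 1: Rank x and y separately (midranks; no ties here).
rank(x): 1->1, 16->8, 5->2, 14->7, 7->3, 13->6, 10->5, 8->4
rank(y): 14->7, 8->5, 15->8, 7->4, 4->2, 10->6, 5->3, 1->1
Step 2: d_i = R_x(i) - R_y(i); compute d_i^2.
  (1-7)^2=36, (8-5)^2=9, (2-8)^2=36, (7-4)^2=9, (3-2)^2=1, (6-6)^2=0, (5-3)^2=4, (4-1)^2=9
sum(d^2) = 104.
Step 3: rho = 1 - 6*104 / (8*(8^2 - 1)) = 1 - 624/504 = -0.238095.
Step 4: Under H0, t = rho * sqrt((n-2)/(1-rho^2)) = -0.6005 ~ t(6).
Step 5: Two-sided p-value from the t-distribution with 6 df = 0.570156.
Step 6: alpha = 0.1. fail to reject H0.

rho = -0.2381, p = 0.570156, fail to reject H0 at alpha = 0.1.


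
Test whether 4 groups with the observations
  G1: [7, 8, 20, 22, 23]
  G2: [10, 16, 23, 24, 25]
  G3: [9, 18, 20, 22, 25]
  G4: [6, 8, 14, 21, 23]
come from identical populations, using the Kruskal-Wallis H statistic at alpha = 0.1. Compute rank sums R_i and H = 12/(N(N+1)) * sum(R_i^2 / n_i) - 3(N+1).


Step 1: Combine all N = 20 observations and assign midranks.
sorted (value, group, rank): (6,G4,1), (7,G1,2), (8,G1,3.5), (8,G4,3.5), (9,G3,5), (10,G2,6), (14,G4,7), (16,G2,8), (18,G3,9), (20,G1,10.5), (20,G3,10.5), (21,G4,12), (22,G1,13.5), (22,G3,13.5), (23,G1,16), (23,G2,16), (23,G4,16), (24,G2,18), (25,G2,19.5), (25,G3,19.5)
Step 2: Sum ranks within each group.
R_1 = 45.5 (n_1 = 5)
R_2 = 67.5 (n_2 = 5)
R_3 = 57.5 (n_3 = 5)
R_4 = 39.5 (n_4 = 5)
Step 3: H = 12/(N(N+1)) * sum(R_i^2/n_i) - 3(N+1)
     = 12/(20*21) * (45.5^2/5 + 67.5^2/5 + 57.5^2/5 + 39.5^2/5) - 3*21
     = 0.028571 * 2298.6 - 63
     = 2.674286.
Step 4: Ties present; correction factor C = 1 - 48/(20^3 - 20) = 0.993985. Corrected H = 2.674286 / 0.993985 = 2.690469.
Step 5: Under H0, H ~ chi^2(3); p-value = 0.441849.
Step 6: alpha = 0.1. fail to reject H0.

H = 2.6905, df = 3, p = 0.441849, fail to reject H0.


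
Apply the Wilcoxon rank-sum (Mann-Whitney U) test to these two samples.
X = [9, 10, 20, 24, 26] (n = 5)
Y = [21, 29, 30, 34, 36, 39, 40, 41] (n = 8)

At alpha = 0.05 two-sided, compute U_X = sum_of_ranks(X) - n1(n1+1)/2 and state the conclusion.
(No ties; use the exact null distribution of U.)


Step 1: Combine and sort all 13 observations; assign midranks.
sorted (value, group): (9,X), (10,X), (20,X), (21,Y), (24,X), (26,X), (29,Y), (30,Y), (34,Y), (36,Y), (39,Y), (40,Y), (41,Y)
ranks: 9->1, 10->2, 20->3, 21->4, 24->5, 26->6, 29->7, 30->8, 34->9, 36->10, 39->11, 40->12, 41->13
Step 2: Rank sum for X: R1 = 1 + 2 + 3 + 5 + 6 = 17.
Step 3: U_X = R1 - n1(n1+1)/2 = 17 - 5*6/2 = 17 - 15 = 2.
       U_Y = n1*n2 - U_X = 40 - 2 = 38.
Step 4: No ties, so the exact null distribution of U (based on enumerating the C(13,5) = 1287 equally likely rank assignments) gives the two-sided p-value.
Step 5: p-value = 0.006216; compare to alpha = 0.05. reject H0.

U_X = 2, p = 0.006216, reject H0 at alpha = 0.05.


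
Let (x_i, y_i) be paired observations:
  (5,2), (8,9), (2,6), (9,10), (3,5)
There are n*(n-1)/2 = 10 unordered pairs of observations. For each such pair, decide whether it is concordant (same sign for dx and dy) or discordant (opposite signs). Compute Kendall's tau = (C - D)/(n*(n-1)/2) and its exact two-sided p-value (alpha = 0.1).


Step 1: Enumerate the 10 unordered pairs (i,j) with i<j and classify each by sign(x_j-x_i) * sign(y_j-y_i).
  (1,2):dx=+3,dy=+7->C; (1,3):dx=-3,dy=+4->D; (1,4):dx=+4,dy=+8->C; (1,5):dx=-2,dy=+3->D
  (2,3):dx=-6,dy=-3->C; (2,4):dx=+1,dy=+1->C; (2,5):dx=-5,dy=-4->C; (3,4):dx=+7,dy=+4->C
  (3,5):dx=+1,dy=-1->D; (4,5):dx=-6,dy=-5->C
Step 2: C = 7, D = 3, total pairs = 10.
Step 3: tau = (C - D)/(n(n-1)/2) = (7 - 3)/10 = 0.400000.
Step 4: Exact two-sided p-value (enumerate n! = 120 permutations of y under H0): p = 0.483333.
Step 5: alpha = 0.1. fail to reject H0.

tau_b = 0.4000 (C=7, D=3), p = 0.483333, fail to reject H0.


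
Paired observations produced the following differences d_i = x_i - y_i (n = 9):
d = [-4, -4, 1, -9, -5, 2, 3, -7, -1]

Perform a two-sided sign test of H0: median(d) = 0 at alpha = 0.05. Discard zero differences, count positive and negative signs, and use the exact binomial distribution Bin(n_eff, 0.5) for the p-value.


Step 1: Discard zero differences. Original n = 9; n_eff = number of nonzero differences = 9.
Nonzero differences (with sign): -4, -4, +1, -9, -5, +2, +3, -7, -1
Step 2: Count signs: positive = 3, negative = 6.
Step 3: Under H0: P(positive) = 0.5, so the number of positives S ~ Bin(9, 0.5).
Step 4: Two-sided exact p-value = sum of Bin(9,0.5) probabilities at or below the observed probability = 0.507812.
Step 5: alpha = 0.05. fail to reject H0.

n_eff = 9, pos = 3, neg = 6, p = 0.507812, fail to reject H0.


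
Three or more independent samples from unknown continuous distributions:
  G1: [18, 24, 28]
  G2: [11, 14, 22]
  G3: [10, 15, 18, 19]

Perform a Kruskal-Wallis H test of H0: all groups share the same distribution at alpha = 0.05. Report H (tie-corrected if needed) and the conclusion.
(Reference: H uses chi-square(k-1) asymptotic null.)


Step 1: Combine all N = 10 observations and assign midranks.
sorted (value, group, rank): (10,G3,1), (11,G2,2), (14,G2,3), (15,G3,4), (18,G1,5.5), (18,G3,5.5), (19,G3,7), (22,G2,8), (24,G1,9), (28,G1,10)
Step 2: Sum ranks within each group.
R_1 = 24.5 (n_1 = 3)
R_2 = 13 (n_2 = 3)
R_3 = 17.5 (n_3 = 4)
Step 3: H = 12/(N(N+1)) * sum(R_i^2/n_i) - 3(N+1)
     = 12/(10*11) * (24.5^2/3 + 13^2/3 + 17.5^2/4) - 3*11
     = 0.109091 * 332.979 - 33
     = 3.325000.
Step 4: Ties present; correction factor C = 1 - 6/(10^3 - 10) = 0.993939. Corrected H = 3.325000 / 0.993939 = 3.345274.
Step 5: Under H0, H ~ chi^2(2); p-value = 0.187751.
Step 6: alpha = 0.05. fail to reject H0.

H = 3.3453, df = 2, p = 0.187751, fail to reject H0.


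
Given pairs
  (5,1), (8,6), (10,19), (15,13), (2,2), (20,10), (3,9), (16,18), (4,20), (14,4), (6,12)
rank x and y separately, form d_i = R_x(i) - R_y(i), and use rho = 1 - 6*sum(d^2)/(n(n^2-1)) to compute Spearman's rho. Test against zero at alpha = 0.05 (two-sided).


Step 1: Rank x and y separately (midranks; no ties here).
rank(x): 5->4, 8->6, 10->7, 15->9, 2->1, 20->11, 3->2, 16->10, 4->3, 14->8, 6->5
rank(y): 1->1, 6->4, 19->10, 13->8, 2->2, 10->6, 9->5, 18->9, 20->11, 4->3, 12->7
Step 2: d_i = R_x(i) - R_y(i); compute d_i^2.
  (4-1)^2=9, (6-4)^2=4, (7-10)^2=9, (9-8)^2=1, (1-2)^2=1, (11-6)^2=25, (2-5)^2=9, (10-9)^2=1, (3-11)^2=64, (8-3)^2=25, (5-7)^2=4
sum(d^2) = 152.
Step 3: rho = 1 - 6*152 / (11*(11^2 - 1)) = 1 - 912/1320 = 0.309091.
Step 4: Under H0, t = rho * sqrt((n-2)/(1-rho^2)) = 0.9750 ~ t(9).
Step 5: Two-sided p-value from the t-distribution with 9 df = 0.355028.
Step 6: alpha = 0.05. fail to reject H0.

rho = 0.3091, p = 0.355028, fail to reject H0 at alpha = 0.05.


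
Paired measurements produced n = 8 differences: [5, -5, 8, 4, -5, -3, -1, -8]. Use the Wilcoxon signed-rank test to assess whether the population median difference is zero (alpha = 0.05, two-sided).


Step 1: Drop any zero differences (none here) and take |d_i|.
|d| = [5, 5, 8, 4, 5, 3, 1, 8]
Step 2: Midrank |d_i| (ties get averaged ranks).
ranks: |5|->5, |5|->5, |8|->7.5, |4|->3, |5|->5, |3|->2, |1|->1, |8|->7.5
Step 3: Attach original signs; sum ranks with positive sign and with negative sign.
W+ = 5 + 7.5 + 3 = 15.5
W- = 5 + 5 + 2 + 1 + 7.5 = 20.5
(Check: W+ + W- = 36 should equal n(n+1)/2 = 36.)
Step 4: Test statistic W = min(W+, W-) = 15.5.
Step 5: Ties in |d|, so use the tie-corrected normal approximation.
        E[W] = n(n+1)/4 = 8*9/4 = 18.
        Tie groups: |d|=5 (t=3), |d|=8 (t=2); sum(t^3 - t) = 30.
        Var[W] = n(n+1)(2n+1)/24 - sum(t^3-t)/48 = 1224/24 - 30/48 = 50.375.
        z = (W - E[W]) / sqrt(Var[W]) = (15.5 - 18) / 7.0975 = -0.3522.
        Two-sided p = 2*Phi(z) = 0.724662.
Step 6: alpha = 0.05. fail to reject H0.

W+ = 15.5, W- = 20.5, W = min = 15.5, p = 0.724662, fail to reject H0.


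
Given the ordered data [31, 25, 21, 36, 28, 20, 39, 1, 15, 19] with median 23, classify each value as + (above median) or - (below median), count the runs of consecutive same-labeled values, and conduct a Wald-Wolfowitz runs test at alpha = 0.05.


Step 1: Compute median = 23; label A = above, B = below.
Labels in order: AABAABABBB  (n_A = 5, n_B = 5)
Step 2: Count runs R = 6.
Step 3: Under H0 (random ordering), E[R] = 2*n_A*n_B/(n_A+n_B) + 1 = 2*5*5/10 + 1 = 6.0000.
        Var[R] = 2*n_A*n_B*(2*n_A*n_B - n_A - n_B) / ((n_A+n_B)^2 * (n_A+n_B-1)) = 2000/900 = 2.2222.
        SD[R] = 1.4907.
Step 4: R = E[R], so z = 0 with no continuity correction.
Step 5: Two-sided p-value via normal approximation = 2*(1 - Phi(|z|)) = 1.000000.
Step 6: alpha = 0.05. fail to reject H0.

R = 6, z = 0.0000, p = 1.000000, fail to reject H0.


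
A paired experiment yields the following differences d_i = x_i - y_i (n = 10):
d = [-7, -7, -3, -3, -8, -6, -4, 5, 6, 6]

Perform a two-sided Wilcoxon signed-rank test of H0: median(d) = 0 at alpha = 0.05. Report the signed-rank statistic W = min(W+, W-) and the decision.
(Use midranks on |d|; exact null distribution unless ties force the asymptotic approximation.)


Step 1: Drop any zero differences (none here) and take |d_i|.
|d| = [7, 7, 3, 3, 8, 6, 4, 5, 6, 6]
Step 2: Midrank |d_i| (ties get averaged ranks).
ranks: |7|->8.5, |7|->8.5, |3|->1.5, |3|->1.5, |8|->10, |6|->6, |4|->3, |5|->4, |6|->6, |6|->6
Step 3: Attach original signs; sum ranks with positive sign and with negative sign.
W+ = 4 + 6 + 6 = 16
W- = 8.5 + 8.5 + 1.5 + 1.5 + 10 + 6 + 3 = 39
(Check: W+ + W- = 55 should equal n(n+1)/2 = 55.)
Step 4: Test statistic W = min(W+, W-) = 16.
Step 5: Ties in |d|, so use the tie-corrected normal approximation.
        E[W] = n(n+1)/4 = 10*11/4 = 27.5.
        Tie groups: |d|=3 (t=2), |d|=6 (t=3), |d|=7 (t=2); sum(t^3 - t) = 36.
        Var[W] = n(n+1)(2n+1)/24 - sum(t^3-t)/48 = 2310/24 - 36/48 = 95.5.
        z = (W - E[W]) / sqrt(Var[W]) = (16 - 27.5) / 9.7724 = -1.1768.
        Two-sided p = 2*Phi(z) = 0.239282.
Step 6: alpha = 0.05. fail to reject H0.

W+ = 16, W- = 39, W = min = 16, p = 0.239282, fail to reject H0.


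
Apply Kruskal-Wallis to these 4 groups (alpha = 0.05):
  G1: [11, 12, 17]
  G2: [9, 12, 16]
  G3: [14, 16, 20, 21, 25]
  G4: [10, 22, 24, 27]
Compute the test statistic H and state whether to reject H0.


Step 1: Combine all N = 15 observations and assign midranks.
sorted (value, group, rank): (9,G2,1), (10,G4,2), (11,G1,3), (12,G1,4.5), (12,G2,4.5), (14,G3,6), (16,G2,7.5), (16,G3,7.5), (17,G1,9), (20,G3,10), (21,G3,11), (22,G4,12), (24,G4,13), (25,G3,14), (27,G4,15)
Step 2: Sum ranks within each group.
R_1 = 16.5 (n_1 = 3)
R_2 = 13 (n_2 = 3)
R_3 = 48.5 (n_3 = 5)
R_4 = 42 (n_4 = 4)
Step 3: H = 12/(N(N+1)) * sum(R_i^2/n_i) - 3(N+1)
     = 12/(15*16) * (16.5^2/3 + 13^2/3 + 48.5^2/5 + 42^2/4) - 3*16
     = 0.050000 * 1058.53 - 48
     = 4.926667.
Step 4: Ties present; correction factor C = 1 - 12/(15^3 - 15) = 0.996429. Corrected H = 4.926667 / 0.996429 = 4.944325.
Step 5: Under H0, H ~ chi^2(3); p-value = 0.175920.
Step 6: alpha = 0.05. fail to reject H0.

H = 4.9443, df = 3, p = 0.175920, fail to reject H0.


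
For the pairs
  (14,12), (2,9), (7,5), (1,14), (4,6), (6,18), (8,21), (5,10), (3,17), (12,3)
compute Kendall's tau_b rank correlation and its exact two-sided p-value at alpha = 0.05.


Step 1: Enumerate the 45 unordered pairs (i,j) with i<j and classify each by sign(x_j-x_i) * sign(y_j-y_i).
  (1,2):dx=-12,dy=-3->C; (1,3):dx=-7,dy=-7->C; (1,4):dx=-13,dy=+2->D; (1,5):dx=-10,dy=-6->C
  (1,6):dx=-8,dy=+6->D; (1,7):dx=-6,dy=+9->D; (1,8):dx=-9,dy=-2->C; (1,9):dx=-11,dy=+5->D
  (1,10):dx=-2,dy=-9->C; (2,3):dx=+5,dy=-4->D; (2,4):dx=-1,dy=+5->D; (2,5):dx=+2,dy=-3->D
  (2,6):dx=+4,dy=+9->C; (2,7):dx=+6,dy=+12->C; (2,8):dx=+3,dy=+1->C; (2,9):dx=+1,dy=+8->C
  (2,10):dx=+10,dy=-6->D; (3,4):dx=-6,dy=+9->D; (3,5):dx=-3,dy=+1->D; (3,6):dx=-1,dy=+13->D
  (3,7):dx=+1,dy=+16->C; (3,8):dx=-2,dy=+5->D; (3,9):dx=-4,dy=+12->D; (3,10):dx=+5,dy=-2->D
  (4,5):dx=+3,dy=-8->D; (4,6):dx=+5,dy=+4->C; (4,7):dx=+7,dy=+7->C; (4,8):dx=+4,dy=-4->D
  (4,9):dx=+2,dy=+3->C; (4,10):dx=+11,dy=-11->D; (5,6):dx=+2,dy=+12->C; (5,7):dx=+4,dy=+15->C
  (5,8):dx=+1,dy=+4->C; (5,9):dx=-1,dy=+11->D; (5,10):dx=+8,dy=-3->D; (6,7):dx=+2,dy=+3->C
  (6,8):dx=-1,dy=-8->C; (6,9):dx=-3,dy=-1->C; (6,10):dx=+6,dy=-15->D; (7,8):dx=-3,dy=-11->C
  (7,9):dx=-5,dy=-4->C; (7,10):dx=+4,dy=-18->D; (8,9):dx=-2,dy=+7->D; (8,10):dx=+7,dy=-7->D
  (9,10):dx=+9,dy=-14->D
Step 2: C = 21, D = 24, total pairs = 45.
Step 3: tau = (C - D)/(n(n-1)/2) = (21 - 24)/45 = -0.066667.
Step 4: Exact two-sided p-value (enumerate n! = 3628800 permutations of y under H0): p = 0.861801.
Step 5: alpha = 0.05. fail to reject H0.

tau_b = -0.0667 (C=21, D=24), p = 0.861801, fail to reject H0.


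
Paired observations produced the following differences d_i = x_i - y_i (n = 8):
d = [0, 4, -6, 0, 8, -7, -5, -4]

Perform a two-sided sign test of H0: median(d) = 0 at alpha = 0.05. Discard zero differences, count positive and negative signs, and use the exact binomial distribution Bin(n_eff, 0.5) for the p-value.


Step 1: Discard zero differences. Original n = 8; n_eff = number of nonzero differences = 6.
Nonzero differences (with sign): +4, -6, +8, -7, -5, -4
Step 2: Count signs: positive = 2, negative = 4.
Step 3: Under H0: P(positive) = 0.5, so the number of positives S ~ Bin(6, 0.5).
Step 4: Two-sided exact p-value = sum of Bin(6,0.5) probabilities at or below the observed probability = 0.687500.
Step 5: alpha = 0.05. fail to reject H0.

n_eff = 6, pos = 2, neg = 4, p = 0.687500, fail to reject H0.


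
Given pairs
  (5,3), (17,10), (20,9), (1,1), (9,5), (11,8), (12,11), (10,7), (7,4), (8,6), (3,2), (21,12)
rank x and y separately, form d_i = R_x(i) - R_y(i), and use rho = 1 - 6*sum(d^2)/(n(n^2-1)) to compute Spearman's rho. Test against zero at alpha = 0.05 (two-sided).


Step 1: Rank x and y separately (midranks; no ties here).
rank(x): 5->3, 17->10, 20->11, 1->1, 9->6, 11->8, 12->9, 10->7, 7->4, 8->5, 3->2, 21->12
rank(y): 3->3, 10->10, 9->9, 1->1, 5->5, 8->8, 11->11, 7->7, 4->4, 6->6, 2->2, 12->12
Step 2: d_i = R_x(i) - R_y(i); compute d_i^2.
  (3-3)^2=0, (10-10)^2=0, (11-9)^2=4, (1-1)^2=0, (6-5)^2=1, (8-8)^2=0, (9-11)^2=4, (7-7)^2=0, (4-4)^2=0, (5-6)^2=1, (2-2)^2=0, (12-12)^2=0
sum(d^2) = 10.
Step 3: rho = 1 - 6*10 / (12*(12^2 - 1)) = 1 - 60/1716 = 0.965035.
Step 4: Under H0, t = rho * sqrt((n-2)/(1-rho^2)) = 11.6424 ~ t(10).
Step 5: Two-sided p-value from the t-distribution with 10 df = 0.000000.
Step 6: alpha = 0.05. reject H0.

rho = 0.9650, p = 0.000000, reject H0 at alpha = 0.05.


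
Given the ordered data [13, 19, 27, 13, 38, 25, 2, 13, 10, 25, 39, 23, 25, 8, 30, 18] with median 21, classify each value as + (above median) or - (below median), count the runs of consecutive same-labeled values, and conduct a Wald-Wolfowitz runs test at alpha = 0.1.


Step 1: Compute median = 21; label A = above, B = below.
Labels in order: BBABAABBBAAAABAB  (n_A = 8, n_B = 8)
Step 2: Count runs R = 9.
Step 3: Under H0 (random ordering), E[R] = 2*n_A*n_B/(n_A+n_B) + 1 = 2*8*8/16 + 1 = 9.0000.
        Var[R] = 2*n_A*n_B*(2*n_A*n_B - n_A - n_B) / ((n_A+n_B)^2 * (n_A+n_B-1)) = 14336/3840 = 3.7333.
        SD[R] = 1.9322.
Step 4: R = E[R], so z = 0 with no continuity correction.
Step 5: Two-sided p-value via normal approximation = 2*(1 - Phi(|z|)) = 1.000000.
Step 6: alpha = 0.1. fail to reject H0.

R = 9, z = 0.0000, p = 1.000000, fail to reject H0.


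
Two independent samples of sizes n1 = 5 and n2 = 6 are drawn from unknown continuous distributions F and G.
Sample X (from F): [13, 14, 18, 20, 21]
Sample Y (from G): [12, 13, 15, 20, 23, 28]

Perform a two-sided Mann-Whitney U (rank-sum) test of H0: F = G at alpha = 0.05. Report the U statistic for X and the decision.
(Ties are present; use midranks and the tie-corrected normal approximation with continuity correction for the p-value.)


Step 1: Combine and sort all 11 observations; assign midranks.
sorted (value, group): (12,Y), (13,X), (13,Y), (14,X), (15,Y), (18,X), (20,X), (20,Y), (21,X), (23,Y), (28,Y)
ranks: 12->1, 13->2.5, 13->2.5, 14->4, 15->5, 18->6, 20->7.5, 20->7.5, 21->9, 23->10, 28->11
Step 2: Rank sum for X: R1 = 2.5 + 4 + 6 + 7.5 + 9 = 29.
Step 3: U_X = R1 - n1(n1+1)/2 = 29 - 5*6/2 = 29 - 15 = 14.
       U_Y = n1*n2 - U_X = 30 - 14 = 16.
Step 4: Ties are present, so use the tie-corrected normal approximation (with continuity correction) for the p-value.
Step 5: p-value = 0.926933; compare to alpha = 0.05. fail to reject H0.

U_X = 14, p = 0.926933, fail to reject H0 at alpha = 0.05.


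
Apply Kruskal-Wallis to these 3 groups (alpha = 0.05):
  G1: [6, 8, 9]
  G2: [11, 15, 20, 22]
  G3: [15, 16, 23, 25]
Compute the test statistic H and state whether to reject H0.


Step 1: Combine all N = 11 observations and assign midranks.
sorted (value, group, rank): (6,G1,1), (8,G1,2), (9,G1,3), (11,G2,4), (15,G2,5.5), (15,G3,5.5), (16,G3,7), (20,G2,8), (22,G2,9), (23,G3,10), (25,G3,11)
Step 2: Sum ranks within each group.
R_1 = 6 (n_1 = 3)
R_2 = 26.5 (n_2 = 4)
R_3 = 33.5 (n_3 = 4)
Step 3: H = 12/(N(N+1)) * sum(R_i^2/n_i) - 3(N+1)
     = 12/(11*12) * (6^2/3 + 26.5^2/4 + 33.5^2/4) - 3*12
     = 0.090909 * 468.125 - 36
     = 6.556818.
Step 4: Ties present; correction factor C = 1 - 6/(11^3 - 11) = 0.995455. Corrected H = 6.556818 / 0.995455 = 6.586758.
Step 5: Under H0, H ~ chi^2(2); p-value = 0.037128.
Step 6: alpha = 0.05. reject H0.

H = 6.5868, df = 2, p = 0.037128, reject H0.


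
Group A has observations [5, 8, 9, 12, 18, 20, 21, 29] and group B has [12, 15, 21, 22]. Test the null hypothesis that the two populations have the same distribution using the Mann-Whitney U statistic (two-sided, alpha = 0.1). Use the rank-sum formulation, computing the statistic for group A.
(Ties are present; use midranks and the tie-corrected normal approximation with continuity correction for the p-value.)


Step 1: Combine and sort all 12 observations; assign midranks.
sorted (value, group): (5,X), (8,X), (9,X), (12,X), (12,Y), (15,Y), (18,X), (20,X), (21,X), (21,Y), (22,Y), (29,X)
ranks: 5->1, 8->2, 9->3, 12->4.5, 12->4.5, 15->6, 18->7, 20->8, 21->9.5, 21->9.5, 22->11, 29->12
Step 2: Rank sum for X: R1 = 1 + 2 + 3 + 4.5 + 7 + 8 + 9.5 + 12 = 47.
Step 3: U_X = R1 - n1(n1+1)/2 = 47 - 8*9/2 = 47 - 36 = 11.
       U_Y = n1*n2 - U_X = 32 - 11 = 21.
Step 4: Ties are present, so use the tie-corrected normal approximation (with continuity correction) for the p-value.
Step 5: p-value = 0.443097; compare to alpha = 0.1. fail to reject H0.

U_X = 11, p = 0.443097, fail to reject H0 at alpha = 0.1.


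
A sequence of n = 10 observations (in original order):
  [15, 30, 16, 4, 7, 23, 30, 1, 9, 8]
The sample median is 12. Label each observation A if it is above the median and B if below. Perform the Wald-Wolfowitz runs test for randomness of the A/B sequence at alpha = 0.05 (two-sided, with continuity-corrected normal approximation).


Step 1: Compute median = 12; label A = above, B = below.
Labels in order: AAABBAABBB  (n_A = 5, n_B = 5)
Step 2: Count runs R = 4.
Step 3: Under H0 (random ordering), E[R] = 2*n_A*n_B/(n_A+n_B) + 1 = 2*5*5/10 + 1 = 6.0000.
        Var[R] = 2*n_A*n_B*(2*n_A*n_B - n_A - n_B) / ((n_A+n_B)^2 * (n_A+n_B-1)) = 2000/900 = 2.2222.
        SD[R] = 1.4907.
Step 4: Continuity-corrected z = (R + 0.5 - E[R]) / SD[R] = (4 + 0.5 - 6.0000) / 1.4907 = -1.0062.
Step 5: Two-sided p-value via normal approximation = 2*(1 - Phi(|z|)) = 0.314305.
Step 6: alpha = 0.05. fail to reject H0.

R = 4, z = -1.0062, p = 0.314305, fail to reject H0.


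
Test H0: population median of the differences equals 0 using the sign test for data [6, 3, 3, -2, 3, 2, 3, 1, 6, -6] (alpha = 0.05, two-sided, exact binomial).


Step 1: Discard zero differences. Original n = 10; n_eff = number of nonzero differences = 10.
Nonzero differences (with sign): +6, +3, +3, -2, +3, +2, +3, +1, +6, -6
Step 2: Count signs: positive = 8, negative = 2.
Step 3: Under H0: P(positive) = 0.5, so the number of positives S ~ Bin(10, 0.5).
Step 4: Two-sided exact p-value = sum of Bin(10,0.5) probabilities at or below the observed probability = 0.109375.
Step 5: alpha = 0.05. fail to reject H0.

n_eff = 10, pos = 8, neg = 2, p = 0.109375, fail to reject H0.


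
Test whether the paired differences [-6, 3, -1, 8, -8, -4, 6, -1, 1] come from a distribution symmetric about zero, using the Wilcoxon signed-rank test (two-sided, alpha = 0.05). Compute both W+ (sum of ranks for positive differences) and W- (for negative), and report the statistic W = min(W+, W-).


Step 1: Drop any zero differences (none here) and take |d_i|.
|d| = [6, 3, 1, 8, 8, 4, 6, 1, 1]
Step 2: Midrank |d_i| (ties get averaged ranks).
ranks: |6|->6.5, |3|->4, |1|->2, |8|->8.5, |8|->8.5, |4|->5, |6|->6.5, |1|->2, |1|->2
Step 3: Attach original signs; sum ranks with positive sign and with negative sign.
W+ = 4 + 8.5 + 6.5 + 2 = 21
W- = 6.5 + 2 + 8.5 + 5 + 2 = 24
(Check: W+ + W- = 45 should equal n(n+1)/2 = 45.)
Step 4: Test statistic W = min(W+, W-) = 21.
Step 5: Ties in |d|, so use the tie-corrected normal approximation.
        E[W] = n(n+1)/4 = 9*10/4 = 22.5.
        Tie groups: |d|=1 (t=3), |d|=6 (t=2), |d|=8 (t=2); sum(t^3 - t) = 36.
        Var[W] = n(n+1)(2n+1)/24 - sum(t^3-t)/48 = 1710/24 - 36/48 = 70.5.
        z = (W - E[W]) / sqrt(Var[W]) = (21 - 22.5) / 8.3964 = -0.1786.
        Two-sided p = 2*Phi(z) = 0.858215.
Step 6: alpha = 0.05. fail to reject H0.

W+ = 21, W- = 24, W = min = 21, p = 0.858215, fail to reject H0.


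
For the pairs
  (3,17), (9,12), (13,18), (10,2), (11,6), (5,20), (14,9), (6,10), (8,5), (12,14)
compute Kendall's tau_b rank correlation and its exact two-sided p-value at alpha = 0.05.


Step 1: Enumerate the 45 unordered pairs (i,j) with i<j and classify each by sign(x_j-x_i) * sign(y_j-y_i).
  (1,2):dx=+6,dy=-5->D; (1,3):dx=+10,dy=+1->C; (1,4):dx=+7,dy=-15->D; (1,5):dx=+8,dy=-11->D
  (1,6):dx=+2,dy=+3->C; (1,7):dx=+11,dy=-8->D; (1,8):dx=+3,dy=-7->D; (1,9):dx=+5,dy=-12->D
  (1,10):dx=+9,dy=-3->D; (2,3):dx=+4,dy=+6->C; (2,4):dx=+1,dy=-10->D; (2,5):dx=+2,dy=-6->D
  (2,6):dx=-4,dy=+8->D; (2,7):dx=+5,dy=-3->D; (2,8):dx=-3,dy=-2->C; (2,9):dx=-1,dy=-7->C
  (2,10):dx=+3,dy=+2->C; (3,4):dx=-3,dy=-16->C; (3,5):dx=-2,dy=-12->C; (3,6):dx=-8,dy=+2->D
  (3,7):dx=+1,dy=-9->D; (3,8):dx=-7,dy=-8->C; (3,9):dx=-5,dy=-13->C; (3,10):dx=-1,dy=-4->C
  (4,5):dx=+1,dy=+4->C; (4,6):dx=-5,dy=+18->D; (4,7):dx=+4,dy=+7->C; (4,8):dx=-4,dy=+8->D
  (4,9):dx=-2,dy=+3->D; (4,10):dx=+2,dy=+12->C; (5,6):dx=-6,dy=+14->D; (5,7):dx=+3,dy=+3->C
  (5,8):dx=-5,dy=+4->D; (5,9):dx=-3,dy=-1->C; (5,10):dx=+1,dy=+8->C; (6,7):dx=+9,dy=-11->D
  (6,8):dx=+1,dy=-10->D; (6,9):dx=+3,dy=-15->D; (6,10):dx=+7,dy=-6->D; (7,8):dx=-8,dy=+1->D
  (7,9):dx=-6,dy=-4->C; (7,10):dx=-2,dy=+5->D; (8,9):dx=+2,dy=-5->D; (8,10):dx=+6,dy=+4->C
  (9,10):dx=+4,dy=+9->C
Step 2: C = 20, D = 25, total pairs = 45.
Step 3: tau = (C - D)/(n(n-1)/2) = (20 - 25)/45 = -0.111111.
Step 4: Exact two-sided p-value (enumerate n! = 3628800 permutations of y under H0): p = 0.727490.
Step 5: alpha = 0.05. fail to reject H0.

tau_b = -0.1111 (C=20, D=25), p = 0.727490, fail to reject H0.


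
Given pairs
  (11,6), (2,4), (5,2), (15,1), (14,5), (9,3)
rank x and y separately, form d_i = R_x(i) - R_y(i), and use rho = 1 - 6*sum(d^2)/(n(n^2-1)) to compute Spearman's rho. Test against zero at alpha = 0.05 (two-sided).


Step 1: Rank x and y separately (midranks; no ties here).
rank(x): 11->4, 2->1, 5->2, 15->6, 14->5, 9->3
rank(y): 6->6, 4->4, 2->2, 1->1, 5->5, 3->3
Step 2: d_i = R_x(i) - R_y(i); compute d_i^2.
  (4-6)^2=4, (1-4)^2=9, (2-2)^2=0, (6-1)^2=25, (5-5)^2=0, (3-3)^2=0
sum(d^2) = 38.
Step 3: rho = 1 - 6*38 / (6*(6^2 - 1)) = 1 - 228/210 = -0.085714.
Step 4: Under H0, t = rho * sqrt((n-2)/(1-rho^2)) = -0.1721 ~ t(4).
Step 5: Two-sided p-value from the t-distribution with 4 df = 0.871743.
Step 6: alpha = 0.05. fail to reject H0.

rho = -0.0857, p = 0.871743, fail to reject H0 at alpha = 0.05.


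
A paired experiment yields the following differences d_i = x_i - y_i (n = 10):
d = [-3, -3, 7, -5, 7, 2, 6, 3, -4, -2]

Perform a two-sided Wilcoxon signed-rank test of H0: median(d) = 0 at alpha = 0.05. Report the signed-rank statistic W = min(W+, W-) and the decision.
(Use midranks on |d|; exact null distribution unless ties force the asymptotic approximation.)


Step 1: Drop any zero differences (none here) and take |d_i|.
|d| = [3, 3, 7, 5, 7, 2, 6, 3, 4, 2]
Step 2: Midrank |d_i| (ties get averaged ranks).
ranks: |3|->4, |3|->4, |7|->9.5, |5|->7, |7|->9.5, |2|->1.5, |6|->8, |3|->4, |4|->6, |2|->1.5
Step 3: Attach original signs; sum ranks with positive sign and with negative sign.
W+ = 9.5 + 9.5 + 1.5 + 8 + 4 = 32.5
W- = 4 + 4 + 7 + 6 + 1.5 = 22.5
(Check: W+ + W- = 55 should equal n(n+1)/2 = 55.)
Step 4: Test statistic W = min(W+, W-) = 22.5.
Step 5: Ties in |d|, so use the tie-corrected normal approximation.
        E[W] = n(n+1)/4 = 10*11/4 = 27.5.
        Tie groups: |d|=2 (t=2), |d|=3 (t=3), |d|=7 (t=2); sum(t^3 - t) = 36.
        Var[W] = n(n+1)(2n+1)/24 - sum(t^3-t)/48 = 2310/24 - 36/48 = 95.5.
        z = (W - E[W]) / sqrt(Var[W]) = (22.5 - 27.5) / 9.7724 = -0.5116.
        Two-sided p = 2*Phi(z) = 0.608900.
Step 6: alpha = 0.05. fail to reject H0.

W+ = 32.5, W- = 22.5, W = min = 22.5, p = 0.608900, fail to reject H0.
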